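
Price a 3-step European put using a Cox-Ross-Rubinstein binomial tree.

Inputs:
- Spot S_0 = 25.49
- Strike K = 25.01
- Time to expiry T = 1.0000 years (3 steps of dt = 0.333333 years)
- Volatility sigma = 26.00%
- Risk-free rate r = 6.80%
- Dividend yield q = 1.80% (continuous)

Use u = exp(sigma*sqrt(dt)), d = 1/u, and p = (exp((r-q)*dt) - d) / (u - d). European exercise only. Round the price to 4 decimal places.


Answer: Price = V(0,0) = 1.9507

Derivation:
dt = T/N = 0.333333
u = exp(sigma*sqrt(dt)) = 1.161963; d = 1/u = 0.860612
p = (exp((r-q)*dt) - d) / (u - d) = 0.518313
Discount per step: exp(-r*dt) = 0.977588
Stock lattice S(k, i) with i counting down-moves:
  k=0: S(0,0) = 25.4900
  k=1: S(1,0) = 29.6184; S(1,1) = 21.9370
  k=2: S(2,0) = 34.4155; S(2,1) = 25.4900; S(2,2) = 18.8793
  k=3: S(3,0) = 39.9896; S(3,1) = 29.6184; S(3,2) = 21.9370; S(3,3) = 16.2477
Terminal payoffs V(N, i) = max(K - S_T, 0):
  V(3,0) = 0.000000; V(3,1) = 0.000000; V(3,2) = 3.072990; V(3,3) = 8.762273
Backward induction: V(k, i) = exp(-r*dt) * [p * V(k+1, i) + (1-p) * V(k+1, i+1)].
  V(2,0) = exp(-r*dt) * [p*0.000000 + (1-p)*0.000000] = 0.000000
  V(2,1) = exp(-r*dt) * [p*0.000000 + (1-p)*3.072990] = 1.447047
  V(2,2) = exp(-r*dt) * [p*3.072990 + (1-p)*8.762273] = 5.683157
  V(1,0) = exp(-r*dt) * [p*0.000000 + (1-p)*1.447047] = 0.681403
  V(1,1) = exp(-r*dt) * [p*1.447047 + (1-p)*5.683157] = 3.409367
  V(0,0) = exp(-r*dt) * [p*0.681403 + (1-p)*3.409367] = 1.950708


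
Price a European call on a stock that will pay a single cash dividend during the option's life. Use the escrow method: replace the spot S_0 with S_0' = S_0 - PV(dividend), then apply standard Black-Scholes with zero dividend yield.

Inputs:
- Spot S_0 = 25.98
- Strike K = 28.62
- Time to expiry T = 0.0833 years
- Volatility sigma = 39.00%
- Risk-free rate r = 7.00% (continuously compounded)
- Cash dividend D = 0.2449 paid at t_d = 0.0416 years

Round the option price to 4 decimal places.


Answer: Price = 0.3102

Derivation:
PV(D) = D * exp(-r * t_d) = 0.2449 * 0.99709224 = 0.24418789
S_0' = S_0 - PV(D) = 25.9800 - 0.24418789 = 25.73581211
d1 = (ln(S_0'/K) + (r + sigma^2/2)*T) / (sigma*sqrt(T)) = -0.83560470
d2 = d1 - sigma*sqrt(T) = -0.94816548
exp(-rT) = 0.99418597
N(d1) = 0.20168866; N(d2) = 0.17152261
C = S_0' * N(d1) - K * exp(-rT) * N(d2) = 25.73581211 * 0.20168866 - 28.6200 * 0.99418597 * 0.17152261 = 0.3102


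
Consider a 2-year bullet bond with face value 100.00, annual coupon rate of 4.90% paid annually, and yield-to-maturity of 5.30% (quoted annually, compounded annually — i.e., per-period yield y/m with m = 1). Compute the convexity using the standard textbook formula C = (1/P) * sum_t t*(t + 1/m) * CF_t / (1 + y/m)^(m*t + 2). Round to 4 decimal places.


Coupon per period c = face * coupon_rate / m = 4.900000
Periods per year m = 1; per-period yield y/m = 0.053000
Number of cashflows N = 2
Cashflows (t years, CF_t, discount factor 1/(1+y/m)^(m*t), PV):
  t = 1.0000: CF_t = 4.900000, DF = 0.949668, PV = 4.653371
  t = 2.0000: CF_t = 104.900000, DF = 0.901869, PV = 94.606014
Price P = sum_t PV_t = 99.259386
Convexity numerator sum_t t*(t + 1/m) * CF_t / (1+y/m)^(m*t + 2):
  t = 1.0000: term = 8.393459
  t = 2.0000: term = 511.933151
Convexity = (1/P) * sum = 520.326610 / 99.259386 = 5.242090

Answer: Convexity = 5.2421


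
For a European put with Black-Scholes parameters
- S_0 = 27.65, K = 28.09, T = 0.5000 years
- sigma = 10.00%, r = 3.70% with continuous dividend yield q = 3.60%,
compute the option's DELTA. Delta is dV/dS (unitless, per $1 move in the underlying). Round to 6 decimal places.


Answer: Delta = -0.561557

Derivation:
d1 = -0.1808484021; d2 = -0.2515590802
phi(d1) = 0.3924714020; exp(-qT) = 0.9821610324; exp(-rT) = 0.9816700746
N(-d1) = 0.5717567150
Delta = -exp(-qT) * N(-d1) = -0.9821610324 * 0.5717567150 = -0.561557


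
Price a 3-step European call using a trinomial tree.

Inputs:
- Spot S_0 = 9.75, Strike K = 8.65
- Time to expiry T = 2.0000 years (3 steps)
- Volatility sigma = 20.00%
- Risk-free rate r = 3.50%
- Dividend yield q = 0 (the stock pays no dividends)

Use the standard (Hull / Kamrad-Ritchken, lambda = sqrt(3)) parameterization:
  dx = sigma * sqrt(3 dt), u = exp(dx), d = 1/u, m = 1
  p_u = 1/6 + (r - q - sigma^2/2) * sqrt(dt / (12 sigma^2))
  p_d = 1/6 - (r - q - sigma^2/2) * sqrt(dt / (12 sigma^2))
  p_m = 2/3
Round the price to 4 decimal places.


dt = T/N = 0.666667; dx = sigma*sqrt(3*dt) = 0.282843
u = exp(dx) = 1.326896; d = 1/u = 0.753638
p_u = 0.184344, p_m = 0.666667, p_d = 0.148989
Discount per step: exp(-r*dt) = 0.976937
Stock lattice S(k, j) with j the centered position index:
  k=0: S(0,+0) = 9.7500
  k=1: S(1,-1) = 7.3480; S(1,+0) = 9.7500; S(1,+1) = 12.9372
  k=2: S(2,-2) = 5.5377; S(2,-1) = 7.3480; S(2,+0) = 9.7500; S(2,+1) = 12.9372; S(2,+2) = 17.1664
  k=3: S(3,-3) = 4.1734; S(3,-2) = 5.5377; S(3,-1) = 7.3480; S(3,+0) = 9.7500; S(3,+1) = 12.9372; S(3,+2) = 17.1664; S(3,+3) = 22.7780
Terminal payoffs V(N, j) = max(S_T - K, 0):
  V(3,-3) = 0.000000; V(3,-2) = 0.000000; V(3,-1) = 0.000000; V(3,+0) = 1.100000; V(3,+1) = 4.287240; V(3,+2) = 8.516378; V(3,+3) = 14.128006
Backward induction: V(k, j) = exp(-r*dt) * [p_u * V(k+1, j+1) + p_m * V(k+1, j) + p_d * V(k+1, j-1)]
  V(2,-2) = exp(-r*dt) * [p_u*0.000000 + p_m*0.000000 + p_d*0.000000] = 0.000000
  V(2,-1) = exp(-r*dt) * [p_u*1.100000 + p_m*0.000000 + p_d*0.000000] = 0.198102
  V(2,+0) = exp(-r*dt) * [p_u*4.287240 + p_m*1.100000 + p_d*0.000000] = 1.488521
  V(2,+1) = exp(-r*dt) * [p_u*8.516378 + p_m*4.287240 + p_d*1.100000] = 4.486088
  V(2,+2) = exp(-r*dt) * [p_u*14.128006 + p_m*8.516378 + p_d*4.287240] = 8.715014
  V(1,-1) = exp(-r*dt) * [p_u*1.488521 + p_m*0.198102 + p_d*0.000000] = 0.397094
  V(1,+0) = exp(-r*dt) * [p_u*4.486088 + p_m*1.488521 + p_d*0.198102] = 1.806207
  V(1,+1) = exp(-r*dt) * [p_u*8.715014 + p_m*4.486088 + p_d*1.488521] = 4.707919
  V(0,+0) = exp(-r*dt) * [p_u*4.707919 + p_m*1.806207 + p_d*0.397094] = 2.082027

Answer: Price = V(0,0) = 2.0820


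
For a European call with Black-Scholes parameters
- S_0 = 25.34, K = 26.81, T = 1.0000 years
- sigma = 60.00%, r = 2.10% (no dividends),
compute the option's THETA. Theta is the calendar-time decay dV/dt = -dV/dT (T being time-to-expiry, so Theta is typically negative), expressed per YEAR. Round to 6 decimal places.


Answer: Theta = -3.144305

Derivation:
d1 = 0.2410153711; d2 = -0.3589846289
phi(d1) = 0.3875219689; exp(-qT) = 1.0000000000; exp(-rT) = 0.9792189646
Theta = -S*exp(-qT)*phi(d1)*sigma/(2*sqrt(T)) - r*K*exp(-rT)*N(d2) + q*S*exp(-qT)*N(d1)
N(d1) = 0.5952283984; N(d2) = 0.3598032941; sqrt(T) = 1.0000000000
Term 1 = -25.3400 * 1.0000000000 * 0.3875219689 * 0.6000 / (2 * 1.0000000000) = -2.9459420076
Term 2 = -0.0210 * 26.8100 * 0.9792189646 * 0.3598032941 = -0.1983631790
Term 3 = 0 (no dividend yield, q = 0)
Theta = -2.9459420076 + (-0.1983631790) + (0.0000000000) = -3.144305


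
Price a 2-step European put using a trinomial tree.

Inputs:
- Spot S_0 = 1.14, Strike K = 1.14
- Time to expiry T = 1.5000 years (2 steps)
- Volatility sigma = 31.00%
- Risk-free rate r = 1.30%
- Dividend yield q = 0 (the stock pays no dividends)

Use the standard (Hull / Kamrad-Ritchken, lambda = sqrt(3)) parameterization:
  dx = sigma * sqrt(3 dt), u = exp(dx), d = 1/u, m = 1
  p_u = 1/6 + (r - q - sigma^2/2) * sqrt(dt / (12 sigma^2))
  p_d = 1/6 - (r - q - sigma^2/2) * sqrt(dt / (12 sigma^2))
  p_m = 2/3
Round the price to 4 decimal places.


dt = T/N = 0.750000; dx = sigma*sqrt(3*dt) = 0.465000
u = exp(dx) = 1.592014; d = 1/u = 0.628135
p_u = 0.138401, p_m = 0.666667, p_d = 0.194933
Discount per step: exp(-r*dt) = 0.990297
Stock lattice S(k, j) with j the centered position index:
  k=0: S(0,+0) = 1.1400
  k=1: S(1,-1) = 0.7161; S(1,+0) = 1.1400; S(1,+1) = 1.8149
  k=2: S(2,-2) = 0.4498; S(2,-1) = 0.7161; S(2,+0) = 1.1400; S(2,+1) = 1.8149; S(2,+2) = 2.8893
Terminal payoffs V(N, j) = max(K - S_T, 0):
  V(2,-2) = 0.690209; V(2,-1) = 0.423926; V(2,+0) = 0.000000; V(2,+1) = 0.000000; V(2,+2) = 0.000000
Backward induction: V(k, j) = exp(-r*dt) * [p_u * V(k+1, j+1) + p_m * V(k+1, j) + p_d * V(k+1, j-1)]
  V(1,-1) = exp(-r*dt) * [p_u*0.000000 + p_m*0.423926 + p_d*0.690209] = 0.413114
  V(1,+0) = exp(-r*dt) * [p_u*0.000000 + p_m*0.000000 + p_d*0.423926] = 0.081835
  V(1,+1) = exp(-r*dt) * [p_u*0.000000 + p_m*0.000000 + p_d*0.000000] = 0.000000
  V(0,+0) = exp(-r*dt) * [p_u*0.000000 + p_m*0.081835 + p_d*0.413114] = 0.133776

Answer: Price = V(0,0) = 0.1338


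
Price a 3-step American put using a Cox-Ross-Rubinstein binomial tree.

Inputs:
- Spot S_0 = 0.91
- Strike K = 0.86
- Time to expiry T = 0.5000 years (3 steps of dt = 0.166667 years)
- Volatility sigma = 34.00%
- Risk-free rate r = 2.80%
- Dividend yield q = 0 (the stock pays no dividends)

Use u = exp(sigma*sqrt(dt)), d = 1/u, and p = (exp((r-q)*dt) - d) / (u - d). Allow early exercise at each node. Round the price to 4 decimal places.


Answer: Price = V(0,0) = 0.0626

Derivation:
dt = T/N = 0.166667
u = exp(sigma*sqrt(dt)) = 1.148899; d = 1/u = 0.870398
p = (exp((r-q)*dt) - d) / (u - d) = 0.482150
Discount per step: exp(-r*dt) = 0.995344
Stock lattice S(k, i) with i counting down-moves:
  k=0: S(0,0) = 0.9100
  k=1: S(1,0) = 1.0455; S(1,1) = 0.7921
  k=2: S(2,0) = 1.2012; S(2,1) = 0.9100; S(2,2) = 0.6894
  k=3: S(3,0) = 1.3800; S(3,1) = 1.0455; S(3,2) = 0.7921; S(3,3) = 0.6001
Terminal payoffs V(N, i) = max(K - S_T, 0):
  V(3,0) = 0.000000; V(3,1) = 0.000000; V(3,2) = 0.067938; V(3,3) = 0.259939
Backward induction: V(k, i) = exp(-r*dt) * [p * V(k+1, i) + (1-p) * V(k+1, i+1)]; then take max(V_cont, immediate exercise) for American.
  V(2,0) = exp(-r*dt) * [p*0.000000 + (1-p)*0.000000] = 0.000000; exercise = 0.000000; V(2,0) = max -> 0.000000
  V(2,1) = exp(-r*dt) * [p*0.000000 + (1-p)*0.067938] = 0.035018; exercise = 0.000000; V(2,1) = max -> 0.035018
  V(2,2) = exp(-r*dt) * [p*0.067938 + (1-p)*0.259939] = 0.166586; exercise = 0.170590; V(2,2) = max -> 0.170590
  V(1,0) = exp(-r*dt) * [p*0.000000 + (1-p)*0.035018] = 0.018049; exercise = 0.000000; V(1,0) = max -> 0.018049
  V(1,1) = exp(-r*dt) * [p*0.035018 + (1-p)*0.170590] = 0.104734; exercise = 0.067938; V(1,1) = max -> 0.104734
  V(0,0) = exp(-r*dt) * [p*0.018049 + (1-p)*0.104734] = 0.062646; exercise = 0.000000; V(0,0) = max -> 0.062646


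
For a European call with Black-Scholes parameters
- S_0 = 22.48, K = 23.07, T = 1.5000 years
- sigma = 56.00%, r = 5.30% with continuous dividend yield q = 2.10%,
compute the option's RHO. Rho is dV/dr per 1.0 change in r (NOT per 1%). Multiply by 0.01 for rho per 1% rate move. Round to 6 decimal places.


d1 = 0.3751407434; d2 = -0.3107163846
phi(d1) = 0.3718354647; exp(-qT) = 0.9689909565; exp(-rT) = 0.9235780200
N(d2) = 0.3780081201
Rho = K*T*exp(-rT)*N(d2) = 23.0700 * 1.5000 * 0.9235780200 * 0.3780081201 = 12.081297

Answer: Rho = 12.081297


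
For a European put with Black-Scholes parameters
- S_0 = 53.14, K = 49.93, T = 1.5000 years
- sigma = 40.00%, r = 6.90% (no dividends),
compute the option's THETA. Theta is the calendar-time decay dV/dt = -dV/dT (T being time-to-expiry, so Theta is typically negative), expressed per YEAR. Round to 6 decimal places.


d1 = 0.5834029652; d2 = 0.0935050166
phi(d1) = 0.3365131530; exp(-qT) = 1.0000000000; exp(-rT) = 0.9016760227
Theta = -S*exp(-qT)*phi(d1)*sigma/(2*sqrt(T)) + r*K*exp(-rT)*N(-d2) - q*S*exp(-qT)*N(-d1)
N(-d1) = 0.2798110311; N(-d2) = 0.4627511822; sqrt(T) = 1.2247448714
Term 1 = -53.1400 * 1.0000000000 * 0.3365131530 * 0.4000 / (2 * 1.2247448714) = -2.9201688234
Term 2 = 0.0690 * 49.9300 * 0.9016760227 * 0.4627511822 = 1.4375028514
Term 3 = 0 (no dividend yield, q = 0)
Theta = -2.9201688234 + (1.4375028514) + (0.0000000000) = -1.482666

Answer: Theta = -1.482666


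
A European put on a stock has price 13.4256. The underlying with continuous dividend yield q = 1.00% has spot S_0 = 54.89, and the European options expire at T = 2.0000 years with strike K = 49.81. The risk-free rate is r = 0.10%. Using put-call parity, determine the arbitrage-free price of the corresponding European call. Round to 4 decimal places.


Answer: Call price = 17.5182

Derivation:
Put-call parity: C - P = S_0 * exp(-qT) - K * exp(-rT).
S_0 * exp(-qT) = 54.8900 * 0.98019867 = 53.80310518
K * exp(-rT) = 49.8100 * 0.99800200 = 49.71047955
C = P + S*exp(-qT) - K*exp(-rT)
C = 13.4256 + 53.80310518 - 49.71047955 = 17.5182


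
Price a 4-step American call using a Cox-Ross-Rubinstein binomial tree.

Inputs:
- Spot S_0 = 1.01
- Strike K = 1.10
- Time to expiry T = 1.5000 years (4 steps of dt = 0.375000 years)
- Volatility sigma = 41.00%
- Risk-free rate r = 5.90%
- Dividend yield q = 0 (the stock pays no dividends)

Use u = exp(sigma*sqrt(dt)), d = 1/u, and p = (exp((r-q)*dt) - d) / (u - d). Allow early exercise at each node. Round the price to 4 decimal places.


Answer: Price = V(0,0) = 0.2022

Derivation:
dt = T/N = 0.375000
u = exp(sigma*sqrt(dt)) = 1.285404; d = 1/u = 0.777966
p = (exp((r-q)*dt) - d) / (u - d) = 0.481647
Discount per step: exp(-r*dt) = 0.978118
Stock lattice S(k, i) with i counting down-moves:
  k=0: S(0,0) = 1.0100
  k=1: S(1,0) = 1.2983; S(1,1) = 0.7857
  k=2: S(2,0) = 1.6688; S(2,1) = 1.0100; S(2,2) = 0.6113
  k=3: S(3,0) = 2.1451; S(3,1) = 1.2983; S(3,2) = 0.7857; S(3,3) = 0.4756
  k=4: S(4,0) = 2.7573; S(4,1) = 1.6688; S(4,2) = 1.0100; S(4,3) = 0.6113; S(4,4) = 0.3700
Terminal payoffs V(N, i) = max(S_T - K, 0):
  V(4,0) = 1.657270; V(4,1) = 0.568785; V(4,2) = 0.000000; V(4,3) = 0.000000; V(4,4) = 0.000000
Backward induction: V(k, i) = exp(-r*dt) * [p * V(k+1, i) + (1-p) * V(k+1, i+1)]; then take max(V_cont, immediate exercise) for American.
  V(3,0) = exp(-r*dt) * [p*1.657270 + (1-p)*0.568785] = 1.069132; exercise = 1.045062; V(3,0) = max -> 1.069132
  V(3,1) = exp(-r*dt) * [p*0.568785 + (1-p)*0.000000] = 0.267959; exercise = 0.198258; V(3,1) = max -> 0.267959
  V(3,2) = exp(-r*dt) * [p*0.000000 + (1-p)*0.000000] = 0.000000; exercise = 0.000000; V(3,2) = max -> 0.000000
  V(3,3) = exp(-r*dt) * [p*0.000000 + (1-p)*0.000000] = 0.000000; exercise = 0.000000; V(3,3) = max -> 0.000000
  V(2,0) = exp(-r*dt) * [p*1.069132 + (1-p)*0.267959] = 0.639534; exercise = 0.568785; V(2,0) = max -> 0.639534
  V(2,1) = exp(-r*dt) * [p*0.267959 + (1-p)*0.000000] = 0.126237; exercise = 0.000000; V(2,1) = max -> 0.126237
  V(2,2) = exp(-r*dt) * [p*0.000000 + (1-p)*0.000000] = 0.000000; exercise = 0.000000; V(2,2) = max -> 0.000000
  V(1,0) = exp(-r*dt) * [p*0.639534 + (1-p)*0.126237] = 0.365293; exercise = 0.198258; V(1,0) = max -> 0.365293
  V(1,1) = exp(-r*dt) * [p*0.126237 + (1-p)*0.000000] = 0.059471; exercise = 0.000000; V(1,1) = max -> 0.059471
  V(0,0) = exp(-r*dt) * [p*0.365293 + (1-p)*0.059471] = 0.202245; exercise = 0.000000; V(0,0) = max -> 0.202245


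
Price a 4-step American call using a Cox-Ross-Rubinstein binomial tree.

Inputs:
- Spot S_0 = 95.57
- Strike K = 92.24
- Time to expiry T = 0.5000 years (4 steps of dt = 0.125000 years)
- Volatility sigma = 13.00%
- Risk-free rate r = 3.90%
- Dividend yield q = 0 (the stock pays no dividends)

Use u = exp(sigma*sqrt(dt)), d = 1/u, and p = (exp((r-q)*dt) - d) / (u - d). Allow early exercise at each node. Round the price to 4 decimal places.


dt = T/N = 0.125000
u = exp(sigma*sqrt(dt)) = 1.047035; d = 1/u = 0.955078
p = (exp((r-q)*dt) - d) / (u - d) = 0.541655
Discount per step: exp(-r*dt) = 0.995137
Stock lattice S(k, i) with i counting down-moves:
  k=0: S(0,0) = 95.5700
  k=1: S(1,0) = 100.0651; S(1,1) = 91.2768
  k=2: S(2,0) = 104.7716; S(2,1) = 95.5700; S(2,2) = 87.1765
  k=3: S(3,0) = 109.6995; S(3,1) = 100.0651; S(3,2) = 91.2768; S(3,3) = 83.2604
  k=4: S(4,0) = 114.8592; S(4,1) = 104.7716; S(4,2) = 95.5700; S(4,3) = 87.1765; S(4,4) = 79.5202
Terminal payoffs V(N, i) = max(S_T - K, 0):
  V(4,0) = 22.619165; V(4,1) = 12.531611; V(4,2) = 3.330000; V(4,3) = 0.000000; V(4,4) = 0.000000
Backward induction: V(k, i) = exp(-r*dt) * [p * V(k+1, i) + (1-p) * V(k+1, i+1)]; then take max(V_cont, immediate exercise) for American.
  V(3,0) = exp(-r*dt) * [p*22.619165 + (1-p)*12.531611] = 17.908073; exercise = 17.459497; V(3,0) = max -> 17.908073
  V(3,1) = exp(-r*dt) * [p*12.531611 + (1-p)*3.330000] = 8.273669; exercise = 7.825093; V(3,1) = max -> 8.273669
  V(3,2) = exp(-r*dt) * [p*3.330000 + (1-p)*0.000000] = 1.794940; exercise = 0.000000; V(3,2) = max -> 1.794940
  V(3,3) = exp(-r*dt) * [p*0.000000 + (1-p)*0.000000] = 0.000000; exercise = 0.000000; V(3,3) = max -> 0.000000
  V(2,0) = exp(-r*dt) * [p*17.908073 + (1-p)*8.273669] = 13.426581; exercise = 12.531611; V(2,0) = max -> 13.426581
  V(2,1) = exp(-r*dt) * [p*8.273669 + (1-p)*1.794940] = 5.278383; exercise = 3.330000; V(2,1) = max -> 5.278383
  V(2,2) = exp(-r*dt) * [p*1.794940 + (1-p)*0.000000] = 0.967511; exercise = 0.000000; V(2,2) = max -> 0.967511
  V(1,0) = exp(-r*dt) * [p*13.426581 + (1-p)*5.278383] = 9.644765; exercise = 7.825093; V(1,0) = max -> 9.644765
  V(1,1) = exp(-r*dt) * [p*5.278383 + (1-p)*0.967511] = 3.286457; exercise = 0.000000; V(1,1) = max -> 3.286457
  V(0,0) = exp(-r*dt) * [p*9.644765 + (1-p)*3.286457] = 6.697737; exercise = 3.330000; V(0,0) = max -> 6.697737

Answer: Price = V(0,0) = 6.6977


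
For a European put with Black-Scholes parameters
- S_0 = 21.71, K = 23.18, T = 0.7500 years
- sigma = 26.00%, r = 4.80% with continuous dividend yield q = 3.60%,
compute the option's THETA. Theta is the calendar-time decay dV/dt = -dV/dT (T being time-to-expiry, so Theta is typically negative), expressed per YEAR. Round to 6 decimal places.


d1 = -0.1384168581; d2 = -0.3635834631
phi(d1) = 0.3951388146; exp(-qT) = 0.9733612415; exp(-rT) = 0.9646402935
Theta = -S*exp(-qT)*phi(d1)*sigma/(2*sqrt(T)) + r*K*exp(-rT)*N(-d2) - q*S*exp(-qT)*N(-d1)
N(-d1) = 0.5550445128; N(-d2) = 0.6419154613; sqrt(T) = 0.8660254038
Term 1 = -21.7100 * 0.9733612415 * 0.3951388146 * 0.2600 / (2 * 0.8660254038) = -1.2534190346
Term 2 = 0.0480 * 23.1800 * 0.9646402935 * 0.6419154613 = 0.6889661803
Term 3 = -0.0360 * 21.7100 * 0.9733612415 * 0.5550445128 = -0.4222446803
Theta = -1.2534190346 + (0.6889661803) + (-0.4222446803) = -0.986698

Answer: Theta = -0.986698


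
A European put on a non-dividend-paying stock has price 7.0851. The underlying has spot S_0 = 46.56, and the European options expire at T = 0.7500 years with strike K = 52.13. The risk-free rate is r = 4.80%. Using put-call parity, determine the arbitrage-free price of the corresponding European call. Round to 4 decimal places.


Put-call parity: C - P = S_0 * exp(-qT) - K * exp(-rT).
S_0 * exp(-qT) = 46.5600 * 1.00000000 = 46.56000000
K * exp(-rT) = 52.1300 * 0.96464029 = 50.28669850
C = P + S*exp(-qT) - K*exp(-rT)
C = 7.0851 + 46.56000000 - 50.28669850 = 3.3584

Answer: Call price = 3.3584


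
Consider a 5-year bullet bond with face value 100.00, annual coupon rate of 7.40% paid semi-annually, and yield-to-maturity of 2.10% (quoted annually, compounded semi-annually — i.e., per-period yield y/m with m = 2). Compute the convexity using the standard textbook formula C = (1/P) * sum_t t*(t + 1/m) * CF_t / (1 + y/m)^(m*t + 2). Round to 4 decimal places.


Answer: Convexity = 22.3440

Derivation:
Coupon per period c = face * coupon_rate / m = 3.700000
Periods per year m = 2; per-period yield y/m = 0.010500
Number of cashflows N = 10
Cashflows (t years, CF_t, discount factor 1/(1+y/m)^(m*t), PV):
  t = 0.5000: CF_t = 3.700000, DF = 0.989609, PV = 3.661554
  t = 1.0000: CF_t = 3.700000, DF = 0.979326, PV = 3.623507
  t = 1.5000: CF_t = 3.700000, DF = 0.969150, PV = 3.585855
  t = 2.0000: CF_t = 3.700000, DF = 0.959080, PV = 3.548595
  t = 2.5000: CF_t = 3.700000, DF = 0.949114, PV = 3.511722
  t = 3.0000: CF_t = 3.700000, DF = 0.939252, PV = 3.475232
  t = 3.5000: CF_t = 3.700000, DF = 0.929492, PV = 3.439121
  t = 4.0000: CF_t = 3.700000, DF = 0.919834, PV = 3.403386
  t = 4.5000: CF_t = 3.700000, DF = 0.910276, PV = 3.368022
  t = 5.0000: CF_t = 103.700000, DF = 0.900818, PV = 93.414776
Price P = sum_t PV_t = 125.031770
Convexity numerator sum_t t*(t + 1/m) * CF_t / (1+y/m)^(m*t + 2):
  t = 0.5000: term = 1.792928
  t = 1.0000: term = 5.322893
  t = 1.5000: term = 10.535166
  t = 2.0000: term = 17.376161
  t = 2.5000: term = 25.793410
  t = 3.0000: term = 35.735551
  t = 3.5000: term = 47.152302
  t = 4.0000: term = 59.994446
  t = 4.5000: term = 74.213813
  t = 5.0000: term = 2515.797238
Convexity = (1/P) * sum = 2793.713907 / 125.031770 = 22.344032


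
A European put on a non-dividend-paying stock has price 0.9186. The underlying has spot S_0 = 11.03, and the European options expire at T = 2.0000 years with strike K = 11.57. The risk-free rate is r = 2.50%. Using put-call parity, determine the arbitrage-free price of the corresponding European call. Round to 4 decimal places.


Put-call parity: C - P = S_0 * exp(-qT) - K * exp(-rT).
S_0 * exp(-qT) = 11.0300 * 1.00000000 = 11.03000000
K * exp(-rT) = 11.5700 * 0.95122942 = 11.00572444
C = P + S*exp(-qT) - K*exp(-rT)
C = 0.9186 + 11.03000000 - 11.00572444 = 0.9429

Answer: Call price = 0.9429


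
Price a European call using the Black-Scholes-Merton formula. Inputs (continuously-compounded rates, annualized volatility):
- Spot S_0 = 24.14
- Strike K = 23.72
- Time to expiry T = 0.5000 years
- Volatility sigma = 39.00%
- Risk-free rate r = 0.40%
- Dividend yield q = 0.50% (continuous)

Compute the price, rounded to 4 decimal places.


d1 = (ln(S/K) + (r - q + 0.5*sigma^2) * T) / (sigma * sqrt(T)) = 0.19971829
d2 = d1 - sigma * sqrt(T) = -0.07605335
exp(-rT) = 0.99800200; exp(-qT) = 0.99750312
C = S_0 * exp(-qT) * N(d1) - K * exp(-rT) * N(d2)
N(d1) = 0.57914955; N(d2) = 0.46968833
C = 24.1400 * 0.99750312 * 0.57914955 - 23.7200 * 0.99800200 * 0.46968833 = 2.8270

Answer: Price = 2.8270


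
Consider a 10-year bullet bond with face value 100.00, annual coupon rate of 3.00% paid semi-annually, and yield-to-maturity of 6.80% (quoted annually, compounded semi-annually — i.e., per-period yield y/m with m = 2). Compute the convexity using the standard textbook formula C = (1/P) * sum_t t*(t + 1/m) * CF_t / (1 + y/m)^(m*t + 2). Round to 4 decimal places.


Answer: Convexity = 78.1707

Derivation:
Coupon per period c = face * coupon_rate / m = 1.500000
Periods per year m = 2; per-period yield y/m = 0.034000
Number of cashflows N = 20
Cashflows (t years, CF_t, discount factor 1/(1+y/m)^(m*t), PV):
  t = 0.5000: CF_t = 1.500000, DF = 0.967118, PV = 1.450677
  t = 1.0000: CF_t = 1.500000, DF = 0.935317, PV = 1.402976
  t = 1.5000: CF_t = 1.500000, DF = 0.904562, PV = 1.356843
  t = 2.0000: CF_t = 1.500000, DF = 0.874818, PV = 1.312227
  t = 2.5000: CF_t = 1.500000, DF = 0.846052, PV = 1.269079
  t = 3.0000: CF_t = 1.500000, DF = 0.818233, PV = 1.227349
  t = 3.5000: CF_t = 1.500000, DF = 0.791327, PV = 1.186991
  t = 4.0000: CF_t = 1.500000, DF = 0.765307, PV = 1.147961
  t = 4.5000: CF_t = 1.500000, DF = 0.740142, PV = 1.110213
  t = 5.0000: CF_t = 1.500000, DF = 0.715805, PV = 1.073707
  t = 5.5000: CF_t = 1.500000, DF = 0.692268, PV = 1.038402
  t = 6.0000: CF_t = 1.500000, DF = 0.669505, PV = 1.004257
  t = 6.5000: CF_t = 1.500000, DF = 0.647490, PV = 0.971235
  t = 7.0000: CF_t = 1.500000, DF = 0.626199, PV = 0.939299
  t = 7.5000: CF_t = 1.500000, DF = 0.605608, PV = 0.908413
  t = 8.0000: CF_t = 1.500000, DF = 0.585695, PV = 0.878542
  t = 8.5000: CF_t = 1.500000, DF = 0.566436, PV = 0.849654
  t = 9.0000: CF_t = 1.500000, DF = 0.547810, PV = 0.821716
  t = 9.5000: CF_t = 1.500000, DF = 0.529797, PV = 0.794696
  t = 10.0000: CF_t = 101.500000, DF = 0.512377, PV = 52.006217
Price P = sum_t PV_t = 72.750453
Convexity numerator sum_t t*(t + 1/m) * CF_t / (1+y/m)^(m*t + 2):
  t = 0.5000: term = 0.678422
  t = 1.0000: term = 1.968341
  t = 1.5000: term = 3.807236
  t = 2.0000: term = 6.136744
  t = 2.5000: term = 8.902434
  t = 3.0000: term = 12.053585
  t = 3.5000: term = 15.542986
  t = 4.0000: term = 19.326730
  t = 4.5000: term = 23.364035
  t = 5.0000: term = 27.617063
  t = 5.5000: term = 32.050750
  t = 6.0000: term = 36.632649
  t = 6.5000: term = 41.332776
  t = 7.0000: term = 46.123467
  t = 7.5000: term = 50.979239
  t = 8.0000: term = 55.876665
  t = 8.5000: term = 60.794243
  t = 9.0000: term = 65.712289
  t = 9.5000: term = 70.612819
  t = 10.0000: term = 5107.442531
Convexity = (1/P) * sum = 5686.955004 / 72.750453 = 78.170716


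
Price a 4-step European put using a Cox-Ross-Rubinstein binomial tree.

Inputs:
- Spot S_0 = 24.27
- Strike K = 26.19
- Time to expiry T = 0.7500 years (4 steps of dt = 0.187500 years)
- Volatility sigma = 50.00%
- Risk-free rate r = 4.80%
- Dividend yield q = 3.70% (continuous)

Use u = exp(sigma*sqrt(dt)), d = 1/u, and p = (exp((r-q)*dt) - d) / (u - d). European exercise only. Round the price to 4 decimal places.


dt = T/N = 0.187500
u = exp(sigma*sqrt(dt)) = 1.241731; d = 1/u = 0.805327
p = (exp((r-q)*dt) - d) / (u - d) = 0.450815
Discount per step: exp(-r*dt) = 0.991040
Stock lattice S(k, i) with i counting down-moves:
  k=0: S(0,0) = 24.2700
  k=1: S(1,0) = 30.1368; S(1,1) = 19.5453
  k=2: S(2,0) = 37.4218; S(2,1) = 24.2700; S(2,2) = 15.7404
  k=3: S(3,0) = 46.4678; S(3,1) = 30.1368; S(3,2) = 19.5453; S(3,3) = 12.6761
  k=4: S(4,0) = 57.7005; S(4,1) = 37.4218; S(4,2) = 24.2700; S(4,3) = 15.7404; S(4,4) = 10.2084
Terminal payoffs V(N, i) = max(K - S_T, 0):
  V(4,0) = 0.000000; V(4,1) = 0.000000; V(4,2) = 1.920000; V(4,3) = 10.449637; V(4,4) = 15.981552
Backward induction: V(k, i) = exp(-r*dt) * [p * V(k+1, i) + (1-p) * V(k+1, i+1)].
  V(3,0) = exp(-r*dt) * [p*0.000000 + (1-p)*0.000000] = 0.000000
  V(3,1) = exp(-r*dt) * [p*0.000000 + (1-p)*1.920000] = 1.044988
  V(3,2) = exp(-r*dt) * [p*1.920000 + (1-p)*10.449637] = 6.545177
  V(3,3) = exp(-r*dt) * [p*10.449637 + (1-p)*15.981552] = 13.366838
  V(2,0) = exp(-r*dt) * [p*0.000000 + (1-p)*1.044988] = 0.568750
  V(2,1) = exp(-r*dt) * [p*1.044988 + (1-p)*6.545177] = 4.029184
  V(2,2) = exp(-r*dt) * [p*6.545177 + (1-p)*13.366838] = 10.199324
  V(1,0) = exp(-r*dt) * [p*0.568750 + (1-p)*4.029184] = 2.447046
  V(1,1) = exp(-r*dt) * [p*4.029184 + (1-p)*10.199324] = 7.351273
  V(0,0) = exp(-r*dt) * [p*2.447046 + (1-p)*7.351273] = 5.094319

Answer: Price = V(0,0) = 5.0943


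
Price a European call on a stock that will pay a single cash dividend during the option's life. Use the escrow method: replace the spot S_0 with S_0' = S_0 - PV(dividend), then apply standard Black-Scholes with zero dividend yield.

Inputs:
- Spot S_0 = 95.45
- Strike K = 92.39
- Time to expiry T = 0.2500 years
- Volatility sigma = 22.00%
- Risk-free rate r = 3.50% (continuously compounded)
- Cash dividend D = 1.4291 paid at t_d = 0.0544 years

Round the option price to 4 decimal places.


PV(D) = D * exp(-r * t_d) = 1.4291 * 0.99809781 = 1.42638158
S_0' = S_0 - PV(D) = 95.4500 - 1.42638158 = 94.02361842
d1 = (ln(S_0'/K) + (r + sigma^2/2)*T) / (sigma*sqrt(T)) = 0.29388421
d2 = d1 - sigma*sqrt(T) = 0.18388421
exp(-rT) = 0.99128817
N(d1) = 0.61557681; N(d2) = 0.57294785
C = S_0' * N(d1) - K * exp(-rT) * N(d2) = 94.02361842 * 0.61557681 - 92.3900 * 0.99128817 * 0.57294785 = 5.4053

Answer: Price = 5.4053


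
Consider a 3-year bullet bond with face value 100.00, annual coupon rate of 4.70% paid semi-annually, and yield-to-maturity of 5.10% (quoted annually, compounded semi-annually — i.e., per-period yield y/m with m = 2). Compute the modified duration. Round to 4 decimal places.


Answer: Modified duration = 2.7615

Derivation:
Coupon per period c = face * coupon_rate / m = 2.350000
Periods per year m = 2; per-period yield y/m = 0.025500
Number of cashflows N = 6
Cashflows (t years, CF_t, discount factor 1/(1+y/m)^(m*t), PV):
  t = 0.5000: CF_t = 2.350000, DF = 0.975134, PV = 2.291565
  t = 1.0000: CF_t = 2.350000, DF = 0.950886, PV = 2.234583
  t = 1.5000: CF_t = 2.350000, DF = 0.927242, PV = 2.179018
  t = 2.0000: CF_t = 2.350000, DF = 0.904185, PV = 2.124835
  t = 2.5000: CF_t = 2.350000, DF = 0.881702, PV = 2.071999
  t = 3.0000: CF_t = 102.350000, DF = 0.859777, PV = 87.998214
Price P = sum_t PV_t = 98.900215
First compute Macaulay numerator sum_t t * PV_t:
  t * PV_t at t = 0.5000: 1.145783
  t * PV_t at t = 1.0000: 2.234583
  t * PV_t at t = 1.5000: 3.268527
  t * PV_t at t = 2.0000: 4.249670
  t * PV_t at t = 2.5000: 5.179997
  t * PV_t at t = 3.0000: 263.994643
Macaulay duration D = 280.073203 / 98.900215 = 2.831877
Modified duration = D / (1 + y/m) = 2.831877 / (1 + 0.025500) = 2.761459


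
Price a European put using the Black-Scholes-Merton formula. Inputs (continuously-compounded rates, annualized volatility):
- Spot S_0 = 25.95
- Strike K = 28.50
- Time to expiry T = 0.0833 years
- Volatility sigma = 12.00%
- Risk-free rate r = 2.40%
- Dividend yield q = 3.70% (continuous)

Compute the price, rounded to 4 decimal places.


Answer: Price = 2.5738

Derivation:
d1 = (ln(S/K) + (r - q + 0.5*sigma^2) * T) / (sigma * sqrt(T)) = -2.72031473
d2 = d1 - sigma * sqrt(T) = -2.75494882
exp(-rT) = 0.99800280; exp(-qT) = 0.99692264
P = K * exp(-rT) * N(-d2) - S_0 * exp(-qT) * N(-d1)
N(-d1) = 0.99673901; N(-d2) = 0.99706493
P = 28.5000 * 0.99800280 * 0.99706493 - 25.9500 * 0.99692264 * 0.99673901 = 2.5738


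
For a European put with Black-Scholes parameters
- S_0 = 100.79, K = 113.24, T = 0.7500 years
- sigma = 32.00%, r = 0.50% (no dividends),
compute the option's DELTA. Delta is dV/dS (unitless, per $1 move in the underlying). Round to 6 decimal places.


d1 = -0.2681803399; d2 = -0.5453084691
phi(d1) = 0.3848510585; exp(-qT) = 1.0000000000; exp(-rT) = 0.9962570225
N(-d1) = 0.6057197463
Delta = -exp(-qT) * N(-d1) = -1.0000000000 * 0.6057197463 = -0.605720

Answer: Delta = -0.605720


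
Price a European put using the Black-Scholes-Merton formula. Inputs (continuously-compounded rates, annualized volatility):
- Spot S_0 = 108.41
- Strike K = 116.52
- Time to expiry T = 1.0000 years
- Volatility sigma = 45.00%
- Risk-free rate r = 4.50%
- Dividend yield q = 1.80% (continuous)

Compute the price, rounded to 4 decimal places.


d1 = (ln(S/K) + (r - q + 0.5*sigma^2) * T) / (sigma * sqrt(T)) = 0.12468312
d2 = d1 - sigma * sqrt(T) = -0.32531688
exp(-rT) = 0.95599748; exp(-qT) = 0.98216103
P = K * exp(-rT) * N(-d2) - S_0 * exp(-qT) * N(-d1)
N(-d1) = 0.45038721; N(-d2) = 0.62752937
P = 116.5200 * 0.95599748 * 0.62752937 - 108.4100 * 0.98216103 * 0.45038721 = 21.9468

Answer: Price = 21.9468


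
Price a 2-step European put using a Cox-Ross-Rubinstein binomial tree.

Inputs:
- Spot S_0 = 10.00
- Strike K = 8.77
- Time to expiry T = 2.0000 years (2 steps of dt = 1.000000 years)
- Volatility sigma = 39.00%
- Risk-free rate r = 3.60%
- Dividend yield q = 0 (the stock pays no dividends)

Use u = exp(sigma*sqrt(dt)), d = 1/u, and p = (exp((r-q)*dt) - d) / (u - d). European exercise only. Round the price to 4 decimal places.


Answer: Price = V(0,0) = 1.1802

Derivation:
dt = T/N = 1.000000
u = exp(sigma*sqrt(dt)) = 1.476981; d = 1/u = 0.677057
p = (exp((r-q)*dt) - d) / (u - d) = 0.449541
Discount per step: exp(-r*dt) = 0.964640
Stock lattice S(k, i) with i counting down-moves:
  k=0: S(0,0) = 10.0000
  k=1: S(1,0) = 14.7698; S(1,1) = 6.7706
  k=2: S(2,0) = 21.8147; S(2,1) = 10.0000; S(2,2) = 4.5841
Terminal payoffs V(N, i) = max(K - S_T, 0):
  V(2,0) = 0.000000; V(2,1) = 0.000000; V(2,2) = 4.185940
Backward induction: V(k, i) = exp(-r*dt) * [p * V(k+1, i) + (1-p) * V(k+1, i+1)].
  V(1,0) = exp(-r*dt) * [p*0.000000 + (1-p)*0.000000] = 0.000000
  V(1,1) = exp(-r*dt) * [p*0.000000 + (1-p)*4.185940] = 2.222711
  V(0,0) = exp(-r*dt) * [p*0.000000 + (1-p)*2.222711] = 1.180247


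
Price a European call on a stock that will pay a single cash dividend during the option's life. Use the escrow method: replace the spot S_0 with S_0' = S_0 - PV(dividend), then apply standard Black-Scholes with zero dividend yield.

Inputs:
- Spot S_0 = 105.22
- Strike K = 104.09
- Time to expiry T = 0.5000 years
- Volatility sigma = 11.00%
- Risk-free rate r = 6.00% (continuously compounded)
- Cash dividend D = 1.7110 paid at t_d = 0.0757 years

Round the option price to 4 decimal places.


PV(D) = D * exp(-r * t_d) = 1.7110 * 0.99546830 = 1.70324626
S_0' = S_0 - PV(D) = 105.2200 - 1.70324626 = 103.51675374
d1 = (ln(S_0'/K) + (r + sigma^2/2)*T) / (sigma*sqrt(T)) = 0.35358633
d2 = d1 - sigma*sqrt(T) = 0.27580458
exp(-rT) = 0.97044553
N(d1) = 0.63817554; N(d2) = 0.60865092
C = S_0' * N(d1) - K * exp(-rT) * N(d2) = 103.51675374 * 0.63817554 - 104.0900 * 0.97044553 * 0.60865092 = 4.5798

Answer: Price = 4.5798


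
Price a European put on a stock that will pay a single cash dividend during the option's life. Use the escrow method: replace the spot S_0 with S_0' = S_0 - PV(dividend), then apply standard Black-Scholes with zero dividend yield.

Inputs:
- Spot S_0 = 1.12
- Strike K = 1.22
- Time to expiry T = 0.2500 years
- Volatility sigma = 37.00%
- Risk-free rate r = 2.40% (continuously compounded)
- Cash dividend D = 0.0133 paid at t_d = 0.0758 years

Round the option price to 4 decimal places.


PV(D) = D * exp(-r * t_d) = 0.0133 * 0.99818245 = 0.01327583
S_0' = S_0 - PV(D) = 1.1200 - 0.01327583 = 1.10672417
d1 = (ln(S_0'/K) + (r + sigma^2/2)*T) / (sigma*sqrt(T)) = -0.40180488
d2 = d1 - sigma*sqrt(T) = -0.58680488
exp(-rT) = 0.99401796
N(-d1) = 0.65608618; N(-d2) = 0.72133262
P = K * exp(-rT) * N(-d2) - S_0' * N(-d1) = 1.2200 * 0.99401796 * 0.72133262 - 1.10672417 * 0.65608618 = 0.1487

Answer: Price = 0.1487


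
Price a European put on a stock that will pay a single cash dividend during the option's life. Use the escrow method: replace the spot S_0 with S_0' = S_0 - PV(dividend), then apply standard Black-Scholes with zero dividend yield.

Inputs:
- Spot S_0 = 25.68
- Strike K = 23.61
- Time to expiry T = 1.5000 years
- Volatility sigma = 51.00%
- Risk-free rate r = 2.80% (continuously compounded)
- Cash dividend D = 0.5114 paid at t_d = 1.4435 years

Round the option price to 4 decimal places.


Answer: Price = 4.6712

Derivation:
PV(D) = D * exp(-r * t_d) = 0.5114 * 0.96038791 = 0.49114238
S_0' = S_0 - PV(D) = 25.6800 - 0.49114238 = 25.18885762
d1 = (ln(S_0'/K) + (r + sigma^2/2)*T) / (sigma*sqrt(T)) = 0.48318409
d2 = d1 - sigma*sqrt(T) = -0.14143580
exp(-rT) = 0.95886978
N(-d1) = 0.31448252; N(-d2) = 0.55623716
P = K * exp(-rT) * N(-d2) - S_0' * N(-d1) = 23.6100 * 0.95886978 * 0.55623716 - 25.18885762 * 0.31448252 = 4.6712


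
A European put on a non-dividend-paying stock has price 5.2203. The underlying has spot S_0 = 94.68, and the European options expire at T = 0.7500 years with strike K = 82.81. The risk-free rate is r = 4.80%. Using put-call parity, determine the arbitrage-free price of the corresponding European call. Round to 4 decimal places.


Put-call parity: C - P = S_0 * exp(-qT) - K * exp(-rT).
S_0 * exp(-qT) = 94.6800 * 1.00000000 = 94.68000000
K * exp(-rT) = 82.8100 * 0.96464029 = 79.88186270
C = P + S*exp(-qT) - K*exp(-rT)
C = 5.2203 + 94.68000000 - 79.88186270 = 20.0184

Answer: Call price = 20.0184


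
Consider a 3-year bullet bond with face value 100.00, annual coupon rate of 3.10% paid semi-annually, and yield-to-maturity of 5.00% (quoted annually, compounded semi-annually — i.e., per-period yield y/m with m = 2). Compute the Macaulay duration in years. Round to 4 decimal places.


Coupon per period c = face * coupon_rate / m = 1.550000
Periods per year m = 2; per-period yield y/m = 0.025000
Number of cashflows N = 6
Cashflows (t years, CF_t, discount factor 1/(1+y/m)^(m*t), PV):
  t = 0.5000: CF_t = 1.550000, DF = 0.975610, PV = 1.512195
  t = 1.0000: CF_t = 1.550000, DF = 0.951814, PV = 1.475312
  t = 1.5000: CF_t = 1.550000, DF = 0.928599, PV = 1.439329
  t = 2.0000: CF_t = 1.550000, DF = 0.905951, PV = 1.404223
  t = 2.5000: CF_t = 1.550000, DF = 0.883854, PV = 1.369974
  t = 3.0000: CF_t = 101.550000, DF = 0.862297, PV = 87.566247
Price P = sum_t PV_t = 94.767281
Macaulay numerator sum_t t * PV_t:
  t * PV_t at t = 0.5000: 0.756098
  t * PV_t at t = 1.0000: 1.475312
  t * PV_t at t = 1.5000: 2.158994
  t * PV_t at t = 2.0000: 2.808447
  t * PV_t at t = 2.5000: 3.424935
  t * PV_t at t = 3.0000: 262.698740
Macaulay duration D = (sum_t t * PV_t) / P = 273.322526 / 94.767281 = 2.884144

Answer: Macaulay duration = 2.8841 years


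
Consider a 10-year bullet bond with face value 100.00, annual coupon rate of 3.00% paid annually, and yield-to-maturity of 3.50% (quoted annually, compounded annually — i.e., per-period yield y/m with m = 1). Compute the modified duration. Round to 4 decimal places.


Coupon per period c = face * coupon_rate / m = 3.000000
Periods per year m = 1; per-period yield y/m = 0.035000
Number of cashflows N = 10
Cashflows (t years, CF_t, discount factor 1/(1+y/m)^(m*t), PV):
  t = 1.0000: CF_t = 3.000000, DF = 0.966184, PV = 2.898551
  t = 2.0000: CF_t = 3.000000, DF = 0.933511, PV = 2.800532
  t = 3.0000: CF_t = 3.000000, DF = 0.901943, PV = 2.705828
  t = 4.0000: CF_t = 3.000000, DF = 0.871442, PV = 2.614327
  t = 5.0000: CF_t = 3.000000, DF = 0.841973, PV = 2.525920
  t = 6.0000: CF_t = 3.000000, DF = 0.813501, PV = 2.440502
  t = 7.0000: CF_t = 3.000000, DF = 0.785991, PV = 2.357973
  t = 8.0000: CF_t = 3.000000, DF = 0.759412, PV = 2.278235
  t = 9.0000: CF_t = 3.000000, DF = 0.733731, PV = 2.201193
  t = 10.0000: CF_t = 103.000000, DF = 0.708919, PV = 73.018638
Price P = sum_t PV_t = 95.841697
First compute Macaulay numerator sum_t t * PV_t:
  t * PV_t at t = 1.0000: 2.898551
  t * PV_t at t = 2.0000: 5.601064
  t * PV_t at t = 3.0000: 8.117484
  t * PV_t at t = 4.0000: 10.457307
  t * PV_t at t = 5.0000: 12.629598
  t * PV_t at t = 6.0000: 14.643012
  t * PV_t at t = 7.0000: 16.505810
  t * PV_t at t = 8.0000: 18.225877
  t * PV_t at t = 9.0000: 19.810736
  t * PV_t at t = 10.0000: 730.186378
Macaulay duration D = 839.075817 / 95.841697 = 8.754810
Modified duration = D / (1 + y/m) = 8.754810 / (1 + 0.035000) = 8.458753

Answer: Modified duration = 8.4588


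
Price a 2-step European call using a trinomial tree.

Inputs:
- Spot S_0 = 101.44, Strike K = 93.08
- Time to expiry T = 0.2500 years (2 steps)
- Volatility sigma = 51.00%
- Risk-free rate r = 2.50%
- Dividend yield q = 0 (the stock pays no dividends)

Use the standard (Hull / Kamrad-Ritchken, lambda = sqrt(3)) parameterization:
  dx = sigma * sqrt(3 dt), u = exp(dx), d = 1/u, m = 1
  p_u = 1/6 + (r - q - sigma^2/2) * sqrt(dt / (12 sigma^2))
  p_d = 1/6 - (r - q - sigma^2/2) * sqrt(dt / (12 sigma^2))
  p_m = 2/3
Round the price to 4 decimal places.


dt = T/N = 0.125000; dx = sigma*sqrt(3*dt) = 0.312310
u = exp(dx) = 1.366578; d = 1/u = 0.731755
p_u = 0.145644, p_m = 0.666667, p_d = 0.187689
Discount per step: exp(-r*dt) = 0.996880
Stock lattice S(k, j) with j the centered position index:
  k=0: S(0,+0) = 101.4400
  k=1: S(1,-1) = 74.2292; S(1,+0) = 101.4400; S(1,+1) = 138.6257
  k=2: S(2,-2) = 54.3176; S(2,-1) = 74.2292; S(2,+0) = 101.4400; S(2,+1) = 138.6257; S(2,+2) = 189.4428
Terminal payoffs V(N, j) = max(S_T - K, 0):
  V(2,-2) = 0.000000; V(2,-1) = 0.000000; V(2,+0) = 8.360000; V(2,+1) = 45.545691; V(2,+2) = 96.362846
Backward induction: V(k, j) = exp(-r*dt) * [p_u * V(k+1, j+1) + p_m * V(k+1, j) + p_d * V(k+1, j-1)]
  V(1,-1) = exp(-r*dt) * [p_u*8.360000 + p_m*0.000000 + p_d*0.000000] = 1.213784
  V(1,+0) = exp(-r*dt) * [p_u*45.545691 + p_m*8.360000 + p_d*0.000000] = 12.168698
  V(1,+1) = exp(-r*dt) * [p_u*96.362846 + p_m*45.545691 + p_d*8.360000] = 45.824113
  V(0,+0) = exp(-r*dt) * [p_u*45.824113 + p_m*12.168698 + p_d*1.213784] = 14.967435

Answer: Price = V(0,0) = 14.9674


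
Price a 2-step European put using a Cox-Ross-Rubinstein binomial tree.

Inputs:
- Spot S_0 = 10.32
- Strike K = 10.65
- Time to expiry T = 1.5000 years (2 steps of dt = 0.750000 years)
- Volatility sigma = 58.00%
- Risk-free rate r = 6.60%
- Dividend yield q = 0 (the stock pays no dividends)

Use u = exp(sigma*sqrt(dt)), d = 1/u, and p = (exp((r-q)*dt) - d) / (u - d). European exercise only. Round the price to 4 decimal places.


Answer: Price = V(0,0) = 2.2004

Derivation:
dt = T/N = 0.750000
u = exp(sigma*sqrt(dt)) = 1.652509; d = 1/u = 0.605140
p = (exp((r-q)*dt) - d) / (u - d) = 0.425452
Discount per step: exp(-r*dt) = 0.951705
Stock lattice S(k, i) with i counting down-moves:
  k=0: S(0,0) = 10.3200
  k=1: S(1,0) = 17.0539; S(1,1) = 6.2450
  k=2: S(2,0) = 28.1817; S(2,1) = 10.3200; S(2,2) = 3.7791
Terminal payoffs V(N, i) = max(K - S_T, 0):
  V(2,0) = 0.000000; V(2,1) = 0.330000; V(2,2) = 6.870868
Backward induction: V(k, i) = exp(-r*dt) * [p * V(k+1, i) + (1-p) * V(k+1, i+1)].
  V(1,0) = exp(-r*dt) * [p*0.000000 + (1-p)*0.330000] = 0.180444
  V(1,1) = exp(-r*dt) * [p*0.330000 + (1-p)*6.870868] = 3.890611
  V(0,0) = exp(-r*dt) * [p*0.180444 + (1-p)*3.890611] = 2.200449
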